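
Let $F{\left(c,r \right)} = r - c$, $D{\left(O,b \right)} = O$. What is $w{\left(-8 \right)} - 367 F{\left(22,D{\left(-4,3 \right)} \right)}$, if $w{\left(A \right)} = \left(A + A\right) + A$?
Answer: $9518$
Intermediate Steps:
$w{\left(A \right)} = 3 A$ ($w{\left(A \right)} = 2 A + A = 3 A$)
$w{\left(-8 \right)} - 367 F{\left(22,D{\left(-4,3 \right)} \right)} = 3 \left(-8\right) - 367 \left(-4 - 22\right) = -24 - 367 \left(-4 - 22\right) = -24 - -9542 = -24 + 9542 = 9518$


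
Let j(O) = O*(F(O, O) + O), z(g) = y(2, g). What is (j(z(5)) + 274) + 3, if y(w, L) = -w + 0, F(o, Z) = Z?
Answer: 285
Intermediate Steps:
y(w, L) = -w
z(g) = -2 (z(g) = -1*2 = -2)
j(O) = 2*O² (j(O) = O*(O + O) = O*(2*O) = 2*O²)
(j(z(5)) + 274) + 3 = (2*(-2)² + 274) + 3 = (2*4 + 274) + 3 = (8 + 274) + 3 = 282 + 3 = 285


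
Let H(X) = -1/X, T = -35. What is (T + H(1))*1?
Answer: -36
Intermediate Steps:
(T + H(1))*1 = (-35 - 1/1)*1 = (-35 - 1*1)*1 = (-35 - 1)*1 = -36*1 = -36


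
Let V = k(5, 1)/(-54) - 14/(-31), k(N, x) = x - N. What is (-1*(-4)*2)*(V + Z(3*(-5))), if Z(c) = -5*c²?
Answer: -7529480/837 ≈ -8995.8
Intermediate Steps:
V = 440/837 (V = (1 - 1*5)/(-54) - 14/(-31) = (1 - 5)*(-1/54) - 14*(-1/31) = -4*(-1/54) + 14/31 = 2/27 + 14/31 = 440/837 ≈ 0.52569)
(-1*(-4)*2)*(V + Z(3*(-5))) = (-1*(-4)*2)*(440/837 - 5*(3*(-5))²) = (4*2)*(440/837 - 5*(-15)²) = 8*(440/837 - 5*225) = 8*(440/837 - 1125) = 8*(-941185/837) = -7529480/837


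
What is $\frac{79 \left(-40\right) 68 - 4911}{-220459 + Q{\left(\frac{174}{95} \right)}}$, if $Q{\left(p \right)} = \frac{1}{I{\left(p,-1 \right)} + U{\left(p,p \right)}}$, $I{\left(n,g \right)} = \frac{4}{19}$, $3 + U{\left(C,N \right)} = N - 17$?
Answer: $\frac{374963446}{376103149} \approx 0.99697$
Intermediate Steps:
$U{\left(C,N \right)} = -20 + N$ ($U{\left(C,N \right)} = -3 + \left(N - 17\right) = -3 + \left(-17 + N\right) = -20 + N$)
$I{\left(n,g \right)} = \frac{4}{19}$ ($I{\left(n,g \right)} = 4 \cdot \frac{1}{19} = \frac{4}{19}$)
$Q{\left(p \right)} = \frac{1}{- \frac{376}{19} + p}$ ($Q{\left(p \right)} = \frac{1}{\frac{4}{19} + \left(-20 + p\right)} = \frac{1}{- \frac{376}{19} + p}$)
$\frac{79 \left(-40\right) 68 - 4911}{-220459 + Q{\left(\frac{174}{95} \right)}} = \frac{79 \left(-40\right) 68 - 4911}{-220459 + \frac{19}{-376 + 19 \cdot \frac{174}{95}}} = \frac{\left(-3160\right) 68 - 4911}{-220459 + \frac{19}{-376 + 19 \cdot 174 \cdot \frac{1}{95}}} = \frac{-214880 - 4911}{-220459 + \frac{19}{-376 + 19 \cdot \frac{174}{95}}} = - \frac{219791}{-220459 + \frac{19}{-376 + \frac{174}{5}}} = - \frac{219791}{-220459 + \frac{19}{- \frac{1706}{5}}} = - \frac{219791}{-220459 + 19 \left(- \frac{5}{1706}\right)} = - \frac{219791}{-220459 - \frac{95}{1706}} = - \frac{219791}{- \frac{376103149}{1706}} = \left(-219791\right) \left(- \frac{1706}{376103149}\right) = \frac{374963446}{376103149}$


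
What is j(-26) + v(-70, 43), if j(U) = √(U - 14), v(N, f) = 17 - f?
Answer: -26 + 2*I*√10 ≈ -26.0 + 6.3246*I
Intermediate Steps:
j(U) = √(-14 + U)
j(-26) + v(-70, 43) = √(-14 - 26) + (17 - 1*43) = √(-40) + (17 - 43) = 2*I*√10 - 26 = -26 + 2*I*√10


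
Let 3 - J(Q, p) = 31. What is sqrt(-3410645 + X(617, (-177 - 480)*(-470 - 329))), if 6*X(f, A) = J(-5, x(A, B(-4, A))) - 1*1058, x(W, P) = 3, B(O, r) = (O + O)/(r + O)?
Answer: I*sqrt(3410826) ≈ 1846.8*I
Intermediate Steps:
B(O, r) = 2*O/(O + r) (B(O, r) = (2*O)/(O + r) = 2*O/(O + r))
J(Q, p) = -28 (J(Q, p) = 3 - 1*31 = 3 - 31 = -28)
X(f, A) = -181 (X(f, A) = (-28 - 1*1058)/6 = (-28 - 1058)/6 = (1/6)*(-1086) = -181)
sqrt(-3410645 + X(617, (-177 - 480)*(-470 - 329))) = sqrt(-3410645 - 181) = sqrt(-3410826) = I*sqrt(3410826)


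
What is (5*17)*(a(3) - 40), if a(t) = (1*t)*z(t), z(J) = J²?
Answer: -1105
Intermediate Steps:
a(t) = t³ (a(t) = (1*t)*t² = t*t² = t³)
(5*17)*(a(3) - 40) = (5*17)*(3³ - 40) = 85*(27 - 40) = 85*(-13) = -1105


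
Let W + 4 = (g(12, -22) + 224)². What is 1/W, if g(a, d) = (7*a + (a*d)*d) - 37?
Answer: 1/36954237 ≈ 2.7061e-8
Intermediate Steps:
g(a, d) = -37 + 7*a + a*d² (g(a, d) = (7*a + a*d²) - 37 = -37 + 7*a + a*d²)
W = 36954237 (W = -4 + ((-37 + 7*12 + 12*(-22)²) + 224)² = -4 + ((-37 + 84 + 12*484) + 224)² = -4 + ((-37 + 84 + 5808) + 224)² = -4 + (5855 + 224)² = -4 + 6079² = -4 + 36954241 = 36954237)
1/W = 1/36954237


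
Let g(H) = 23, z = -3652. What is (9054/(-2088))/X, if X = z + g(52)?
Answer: 503/420964 ≈ 0.0011949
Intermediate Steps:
X = -3629 (X = -3652 + 23 = -3629)
(9054/(-2088))/X = (9054/(-2088))/(-3629) = (9054*(-1/2088))*(-1/3629) = -503/116*(-1/3629) = 503/420964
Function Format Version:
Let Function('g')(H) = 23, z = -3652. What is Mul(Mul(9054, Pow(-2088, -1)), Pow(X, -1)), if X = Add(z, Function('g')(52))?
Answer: Rational(503, 420964) ≈ 0.0011949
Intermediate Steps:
X = -3629 (X = Add(-3652, 23) = -3629)
Mul(Mul(9054, Pow(-2088, -1)), Pow(X, -1)) = Mul(Mul(9054, Pow(-2088, -1)), Pow(-3629, -1)) = Mul(Mul(9054, Rational(-1, 2088)), Rational(-1, 3629)) = Mul(Rational(-503, 116), Rational(-1, 3629)) = Rational(503, 420964)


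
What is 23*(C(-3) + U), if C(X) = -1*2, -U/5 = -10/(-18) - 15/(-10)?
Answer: -5083/18 ≈ -282.39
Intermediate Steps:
U = -185/18 (U = -5*(-10/(-18) - 15/(-10)) = -5*(-10*(-1/18) - 15*(-⅒)) = -5*(5/9 + 3/2) = -5*37/18 = -185/18 ≈ -10.278)
C(X) = -2
23*(C(-3) + U) = 23*(-2 - 185/18) = 23*(-221/18) = -5083/18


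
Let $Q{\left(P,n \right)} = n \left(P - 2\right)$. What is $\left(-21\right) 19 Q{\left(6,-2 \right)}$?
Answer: $3192$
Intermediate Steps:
$Q{\left(P,n \right)} = n \left(-2 + P\right)$
$\left(-21\right) 19 Q{\left(6,-2 \right)} = \left(-21\right) 19 \left(- 2 \left(-2 + 6\right)\right) = - 399 \left(\left(-2\right) 4\right) = \left(-399\right) \left(-8\right) = 3192$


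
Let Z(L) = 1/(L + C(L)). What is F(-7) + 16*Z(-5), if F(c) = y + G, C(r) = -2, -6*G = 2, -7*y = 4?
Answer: -67/21 ≈ -3.1905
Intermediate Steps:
y = -4/7 (y = -⅐*4 = -4/7 ≈ -0.57143)
G = -⅓ (G = -⅙*2 = -⅓ ≈ -0.33333)
F(c) = -19/21 (F(c) = -4/7 - ⅓ = -19/21)
Z(L) = 1/(-2 + L) (Z(L) = 1/(L - 2) = 1/(-2 + L))
F(-7) + 16*Z(-5) = -19/21 + 16/(-2 - 5) = -19/21 + 16/(-7) = -19/21 + 16*(-⅐) = -19/21 - 16/7 = -67/21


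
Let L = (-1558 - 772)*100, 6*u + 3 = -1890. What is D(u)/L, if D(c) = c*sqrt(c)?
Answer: 631*I*sqrt(1262)/932000 ≈ 0.024052*I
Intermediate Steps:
u = -631/2 (u = -1/2 + (1/6)*(-1890) = -1/2 - 315 = -631/2 ≈ -315.50)
D(c) = c**(3/2)
L = -233000 (L = -2330*100 = -233000)
D(u)/L = (-631/2)**(3/2)/(-233000) = -631*I*sqrt(1262)/4*(-1/233000) = 631*I*sqrt(1262)/932000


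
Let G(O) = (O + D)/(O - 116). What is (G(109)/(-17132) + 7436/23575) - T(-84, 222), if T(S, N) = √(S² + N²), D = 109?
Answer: 448447107/1413604150 - 6*√1565 ≈ -237.04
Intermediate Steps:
T(S, N) = √(N² + S²)
G(O) = (109 + O)/(-116 + O) (G(O) = (O + 109)/(O - 116) = (109 + O)/(-116 + O))
(G(109)/(-17132) + 7436/23575) - T(-84, 222) = (((109 + 109)/(-116 + 109))/(-17132) + 7436/23575) - √(222² + (-84)²) = ((218/(-7))*(-1/17132) + 7436*(1/23575)) - √(49284 + 7056) = (-⅐*218*(-1/17132) + 7436/23575) - √56340 = (-218/7*(-1/17132) + 7436/23575) - 6*√1565 = (109/59962 + 7436/23575) - 6*√1565 = 448447107/1413604150 - 6*√1565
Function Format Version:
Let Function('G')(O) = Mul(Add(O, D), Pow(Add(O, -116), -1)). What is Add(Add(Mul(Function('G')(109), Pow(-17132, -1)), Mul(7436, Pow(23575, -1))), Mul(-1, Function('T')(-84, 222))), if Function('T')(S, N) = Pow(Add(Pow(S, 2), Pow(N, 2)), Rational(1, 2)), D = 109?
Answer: Add(Rational(448447107, 1413604150), Mul(-6, Pow(1565, Rational(1, 2)))) ≈ -237.04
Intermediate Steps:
Function('T')(S, N) = Pow(Add(Pow(N, 2), Pow(S, 2)), Rational(1, 2))
Function('G')(O) = Mul(Pow(Add(-116, O), -1), Add(109, O)) (Function('G')(O) = Mul(Add(O, 109), Pow(Add(O, -116), -1)) = Mul(Add(109, O), Pow(Add(-116, O), -1)) = Mul(Pow(Add(-116, O), -1), Add(109, O)))
Add(Add(Mul(Function('G')(109), Pow(-17132, -1)), Mul(7436, Pow(23575, -1))), Mul(-1, Function('T')(-84, 222))) = Add(Add(Mul(Mul(Pow(Add(-116, 109), -1), Add(109, 109)), Pow(-17132, -1)), Mul(7436, Pow(23575, -1))), Mul(-1, Pow(Add(Pow(222, 2), Pow(-84, 2)), Rational(1, 2)))) = Add(Add(Mul(Mul(Pow(-7, -1), 218), Rational(-1, 17132)), Mul(7436, Rational(1, 23575))), Mul(-1, Pow(Add(49284, 7056), Rational(1, 2)))) = Add(Add(Mul(Mul(Rational(-1, 7), 218), Rational(-1, 17132)), Rational(7436, 23575)), Mul(-1, Pow(56340, Rational(1, 2)))) = Add(Add(Mul(Rational(-218, 7), Rational(-1, 17132)), Rational(7436, 23575)), Mul(-1, Mul(6, Pow(1565, Rational(1, 2))))) = Add(Add(Rational(109, 59962), Rational(7436, 23575)), Mul(-6, Pow(1565, Rational(1, 2)))) = Add(Rational(448447107, 1413604150), Mul(-6, Pow(1565, Rational(1, 2))))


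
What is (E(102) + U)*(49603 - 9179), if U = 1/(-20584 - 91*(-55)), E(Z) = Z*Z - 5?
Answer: 6548931352480/15579 ≈ 4.2037e+8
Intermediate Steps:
E(Z) = -5 + Z² (E(Z) = Z² - 5 = -5 + Z²)
U = -1/15579 (U = 1/(-20584 - 1*(-5005)) = 1/(-20584 + 5005) = 1/(-15579) = -1/15579 ≈ -6.4189e-5)
(E(102) + U)*(49603 - 9179) = ((-5 + 102²) - 1/15579)*(49603 - 9179) = ((-5 + 10404) - 1/15579)*40424 = (10399 - 1/15579)*40424 = (162006020/15579)*40424 = 6548931352480/15579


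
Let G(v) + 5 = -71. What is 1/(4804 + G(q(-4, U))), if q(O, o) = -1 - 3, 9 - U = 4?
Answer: 1/4728 ≈ 0.00021151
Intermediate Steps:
U = 5 (U = 9 - 1*4 = 9 - 4 = 5)
q(O, o) = -4
G(v) = -76 (G(v) = -5 - 71 = -76)
1/(4804 + G(q(-4, U))) = 1/(4804 - 76) = 1/4728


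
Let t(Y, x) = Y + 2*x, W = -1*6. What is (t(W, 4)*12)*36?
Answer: 864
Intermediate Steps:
W = -6
(t(W, 4)*12)*36 = ((-6 + 2*4)*12)*36 = ((-6 + 8)*12)*36 = (2*12)*36 = 24*36 = 864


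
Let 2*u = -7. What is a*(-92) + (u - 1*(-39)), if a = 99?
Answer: -18145/2 ≈ -9072.5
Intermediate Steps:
u = -7/2 (u = (½)*(-7) = -7/2 ≈ -3.5000)
a*(-92) + (u - 1*(-39)) = 99*(-92) + (-7/2 - 1*(-39)) = -9108 + (-7/2 + 39) = -9108 + 71/2 = -18145/2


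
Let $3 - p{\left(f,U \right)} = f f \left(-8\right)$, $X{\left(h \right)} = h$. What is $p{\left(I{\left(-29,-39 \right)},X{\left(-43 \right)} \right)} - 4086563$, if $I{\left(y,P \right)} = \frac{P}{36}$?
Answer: $- \frac{73557911}{18} \approx -4.0866 \cdot 10^{6}$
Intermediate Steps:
$I{\left(y,P \right)} = \frac{P}{36}$ ($I{\left(y,P \right)} = P \frac{1}{36} = \frac{P}{36}$)
$p{\left(f,U \right)} = 3 + 8 f^{2}$ ($p{\left(f,U \right)} = 3 - f f \left(-8\right) = 3 - f^{2} \left(-8\right) = 3 - - 8 f^{2} = 3 + 8 f^{2}$)
$p{\left(I{\left(-29,-39 \right)},X{\left(-43 \right)} \right)} - 4086563 = \left(3 + 8 \left(\frac{1}{36} \left(-39\right)\right)^{2}\right) - 4086563 = \left(3 + 8 \left(- \frac{13}{12}\right)^{2}\right) - 4086563 = \left(3 + 8 \cdot \frac{169}{144}\right) - 4086563 = \left(3 + \frac{169}{18}\right) - 4086563 = \frac{223}{18} - 4086563 = - \frac{73557911}{18}$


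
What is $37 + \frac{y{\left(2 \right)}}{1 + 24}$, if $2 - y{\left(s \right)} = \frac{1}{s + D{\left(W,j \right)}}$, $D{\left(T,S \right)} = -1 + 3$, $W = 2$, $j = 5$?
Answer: $\frac{3707}{100} \approx 37.07$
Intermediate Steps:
$D{\left(T,S \right)} = 2$
$y{\left(s \right)} = 2 - \frac{1}{2 + s}$ ($y{\left(s \right)} = 2 - \frac{1}{s + 2} = 2 - \frac{1}{2 + s}$)
$37 + \frac{y{\left(2 \right)}}{1 + 24} = 37 + \frac{\frac{1}{2 + 2} \left(3 + 2 \cdot 2\right)}{1 + 24} = 37 + \frac{\frac{1}{4} \left(3 + 4\right)}{25} = 37 + \frac{1}{4} \cdot 7 \cdot \frac{1}{25} = 37 + \frac{7}{4} \cdot \frac{1}{25} = 37 + \frac{7}{100} = \frac{3707}{100}$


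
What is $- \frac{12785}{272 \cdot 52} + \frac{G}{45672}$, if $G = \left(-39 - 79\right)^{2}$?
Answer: $- \frac{48371933}{80748096} \approx -0.59905$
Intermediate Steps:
$G = 13924$ ($G = \left(-118\right)^{2} = 13924$)
$- \frac{12785}{272 \cdot 52} + \frac{G}{45672} = - \frac{12785}{272 \cdot 52} + \frac{13924}{45672} = - \frac{12785}{14144} + 13924 \cdot \frac{1}{45672} = \left(-12785\right) \frac{1}{14144} + \frac{3481}{11418} = - \frac{12785}{14144} + \frac{3481}{11418} = - \frac{48371933}{80748096}$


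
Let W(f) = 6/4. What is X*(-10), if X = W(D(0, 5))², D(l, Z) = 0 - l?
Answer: -45/2 ≈ -22.500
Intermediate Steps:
D(l, Z) = -l
W(f) = 3/2 (W(f) = 6*(¼) = 3/2)
X = 9/4 (X = (3/2)² = 9/4 ≈ 2.2500)
X*(-10) = (9/4)*(-10) = -45/2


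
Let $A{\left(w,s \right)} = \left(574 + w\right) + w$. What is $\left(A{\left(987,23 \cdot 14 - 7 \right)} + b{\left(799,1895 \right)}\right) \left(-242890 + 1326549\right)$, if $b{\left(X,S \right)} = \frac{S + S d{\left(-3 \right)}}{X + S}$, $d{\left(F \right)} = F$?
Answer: $\frac{3717233204999}{1347} \approx 2.7596 \cdot 10^{9}$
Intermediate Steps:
$A{\left(w,s \right)} = 574 + 2 w$
$b{\left(X,S \right)} = - \frac{2 S}{S + X}$ ($b{\left(X,S \right)} = \frac{S + S \left(-3\right)}{X + S} = \frac{S - 3 S}{S + X} = \frac{\left(-2\right) S}{S + X} = - \frac{2 S}{S + X}$)
$\left(A{\left(987,23 \cdot 14 - 7 \right)} + b{\left(799,1895 \right)}\right) \left(-242890 + 1326549\right) = \left(\left(574 + 2 \cdot 987\right) - \frac{3790}{1895 + 799}\right) \left(-242890 + 1326549\right) = \left(\left(574 + 1974\right) - \frac{3790}{2694}\right) 1083659 = \left(2548 - 3790 \cdot \frac{1}{2694}\right) 1083659 = \left(2548 - \frac{1895}{1347}\right) 1083659 = \frac{3430261}{1347} \cdot 1083659 = \frac{3717233204999}{1347}$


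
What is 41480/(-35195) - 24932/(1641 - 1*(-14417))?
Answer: -154356758/56516131 ≈ -2.7312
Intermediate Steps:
41480/(-35195) - 24932/(1641 - 1*(-14417)) = 41480*(-1/35195) - 24932/(1641 + 14417) = -8296/7039 - 24932/16058 = -8296/7039 - 24932*1/16058 = -8296/7039 - 12466/8029 = -154356758/56516131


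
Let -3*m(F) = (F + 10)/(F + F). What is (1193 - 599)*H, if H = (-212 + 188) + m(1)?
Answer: -15345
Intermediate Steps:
m(F) = -(10 + F)/(6*F) (m(F) = -(F + 10)/(3*(F + F)) = -(10 + F)/(3*(2*F)) = -(10 + F)*1/(2*F)/3 = -(10 + F)/(6*F))
H = -155/6 (H = (-212 + 188) + (1/6)*(-10 - 1*1)/1 = -24 + (1/6)*1*(-10 - 1) = -24 + (1/6)*1*(-11) = -24 - 11/6 = -155/6 ≈ -25.833)
(1193 - 599)*H = (1193 - 599)*(-155/6) = 594*(-155/6) = -15345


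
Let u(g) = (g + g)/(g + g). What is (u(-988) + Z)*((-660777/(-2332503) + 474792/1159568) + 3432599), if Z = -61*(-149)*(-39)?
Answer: -68561425709315479175495/56347829973 ≈ -1.2168e+12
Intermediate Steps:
Z = -354471 (Z = 9089*(-39) = -354471)
u(g) = 1 (u(g) = (2*g)/((2*g)) = (2*g)*(1/(2*g)) = 1)
(u(-988) + Z)*((-660777/(-2332503) + 474792/1159568) + 3432599) = (1 - 354471)*((-660777/(-2332503) + 474792/1159568) + 3432599) = -354470*((-660777*(-1/2332503) + 474792*(1/1159568)) + 3432599) = -354470*((220259/777501 + 59349/144946) + 3432599) = -354470*(78069567863/112695659946 + 3432599) = -354470*386839087704547517/112695659946 = -68561425709315479175495/56347829973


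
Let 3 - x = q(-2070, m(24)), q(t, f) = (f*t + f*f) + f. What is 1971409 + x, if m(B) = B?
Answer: 2020492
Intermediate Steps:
q(t, f) = f + f**2 + f*t (q(t, f) = (f*t + f**2) + f = (f**2 + f*t) + f = f + f**2 + f*t)
x = 49083 (x = 3 - 24*(1 + 24 - 2070) = 3 - 24*(-2045) = 3 - 1*(-49080) = 3 + 49080 = 49083)
1971409 + x = 1971409 + 49083 = 2020492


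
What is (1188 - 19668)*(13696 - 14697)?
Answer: 18498480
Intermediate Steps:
(1188 - 19668)*(13696 - 14697) = -18480*(-1001) = 18498480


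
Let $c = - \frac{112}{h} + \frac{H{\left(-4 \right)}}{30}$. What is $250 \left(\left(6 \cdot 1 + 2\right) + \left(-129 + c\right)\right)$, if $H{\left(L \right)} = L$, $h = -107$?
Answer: $- \frac{9636950}{321} \approx -30022.0$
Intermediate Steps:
$c = \frac{1466}{1605}$ ($c = - \frac{112}{-107} - \frac{4}{30} = \left(-112\right) \left(- \frac{1}{107}\right) - \frac{2}{15} = \frac{112}{107} - \frac{2}{15} = \frac{1466}{1605} \approx 0.9134$)
$250 \left(\left(6 \cdot 1 + 2\right) + \left(-129 + c\right)\right) = 250 \left(\left(6 \cdot 1 + 2\right) + \left(-129 + \frac{1466}{1605}\right)\right) = 250 \left(\left(6 + 2\right) - \frac{205579}{1605}\right) = 250 \left(8 - \frac{205579}{1605}\right) = 250 \left(- \frac{192739}{1605}\right) = - \frac{9636950}{321}$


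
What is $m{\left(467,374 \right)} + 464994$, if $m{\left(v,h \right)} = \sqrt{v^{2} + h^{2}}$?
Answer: $464994 + \sqrt{357965} \approx 4.6559 \cdot 10^{5}$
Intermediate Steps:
$m{\left(v,h \right)} = \sqrt{h^{2} + v^{2}}$
$m{\left(467,374 \right)} + 464994 = \sqrt{374^{2} + 467^{2}} + 464994 = \sqrt{139876 + 218089} + 464994 = \sqrt{357965} + 464994 = 464994 + \sqrt{357965}$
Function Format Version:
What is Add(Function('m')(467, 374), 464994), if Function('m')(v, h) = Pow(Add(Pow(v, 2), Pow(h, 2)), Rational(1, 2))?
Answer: Add(464994, Pow(357965, Rational(1, 2))) ≈ 4.6559e+5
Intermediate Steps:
Function('m')(v, h) = Pow(Add(Pow(h, 2), Pow(v, 2)), Rational(1, 2))
Add(Function('m')(467, 374), 464994) = Add(Pow(Add(Pow(374, 2), Pow(467, 2)), Rational(1, 2)), 464994) = Add(Pow(Add(139876, 218089), Rational(1, 2)), 464994) = Add(Pow(357965, Rational(1, 2)), 464994) = Add(464994, Pow(357965, Rational(1, 2)))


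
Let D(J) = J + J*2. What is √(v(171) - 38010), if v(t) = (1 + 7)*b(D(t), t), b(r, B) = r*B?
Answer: √663774 ≈ 814.72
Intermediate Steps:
D(J) = 3*J (D(J) = J + 2*J = 3*J)
b(r, B) = B*r
v(t) = 24*t² (v(t) = (1 + 7)*(t*(3*t)) = 8*(3*t²) = 24*t²)
√(v(171) - 38010) = √(24*171² - 38010) = √(24*29241 - 38010) = √(701784 - 38010) = √663774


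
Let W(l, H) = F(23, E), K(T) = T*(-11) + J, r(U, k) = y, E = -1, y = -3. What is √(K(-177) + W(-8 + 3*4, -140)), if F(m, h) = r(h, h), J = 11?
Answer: √1955 ≈ 44.215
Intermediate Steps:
r(U, k) = -3
F(m, h) = -3
K(T) = 11 - 11*T (K(T) = T*(-11) + 11 = -11*T + 11 = 11 - 11*T)
W(l, H) = -3
√(K(-177) + W(-8 + 3*4, -140)) = √((11 - 11*(-177)) - 3) = √((11 + 1947) - 3) = √(1958 - 3) = √1955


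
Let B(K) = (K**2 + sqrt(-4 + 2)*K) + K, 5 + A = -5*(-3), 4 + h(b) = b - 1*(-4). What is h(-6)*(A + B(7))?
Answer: -396 - 42*I*sqrt(2) ≈ -396.0 - 59.397*I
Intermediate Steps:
h(b) = b (h(b) = -4 + (b - 1*(-4)) = -4 + (b + 4) = -4 + (4 + b) = b)
A = 10 (A = -5 - 5*(-3) = -5 + 15 = 10)
B(K) = K + K**2 + I*K*sqrt(2) (B(K) = (K**2 + sqrt(-2)*K) + K = (K**2 + (I*sqrt(2))*K) + K = (K**2 + I*K*sqrt(2)) + K = K + K**2 + I*K*sqrt(2))
h(-6)*(A + B(7)) = -6*(10 + 7*(1 + 7 + I*sqrt(2))) = -6*(10 + 7*(8 + I*sqrt(2))) = -6*(10 + (56 + 7*I*sqrt(2))) = -6*(66 + 7*I*sqrt(2)) = -396 - 42*I*sqrt(2)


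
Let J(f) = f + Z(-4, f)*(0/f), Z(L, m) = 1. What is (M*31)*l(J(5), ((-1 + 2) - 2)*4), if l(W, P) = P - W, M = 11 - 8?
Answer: -837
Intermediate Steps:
M = 3
J(f) = f (J(f) = f + 1*(0/f) = f + 1*0 = f + 0 = f)
(M*31)*l(J(5), ((-1 + 2) - 2)*4) = (3*31)*(((-1 + 2) - 2)*4 - 1*5) = 93*((1 - 2)*4 - 5) = 93*(-1*4 - 5) = 93*(-4 - 5) = 93*(-9) = -837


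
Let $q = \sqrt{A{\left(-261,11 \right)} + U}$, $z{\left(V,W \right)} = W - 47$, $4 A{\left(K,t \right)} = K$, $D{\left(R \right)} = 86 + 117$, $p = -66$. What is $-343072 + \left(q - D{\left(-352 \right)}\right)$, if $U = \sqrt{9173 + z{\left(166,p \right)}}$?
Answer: $-343275 + \frac{\sqrt{-261 + 8 \sqrt{2265}}}{2} \approx -3.4327 \cdot 10^{5}$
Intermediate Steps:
$D{\left(R \right)} = 203$
$A{\left(K,t \right)} = \frac{K}{4}$
$z{\left(V,W \right)} = -47 + W$
$U = 2 \sqrt{2265}$ ($U = \sqrt{9173 - 113} = \sqrt{9060} = 2 \sqrt{2265} \approx 95.184$)
$q = \sqrt{- \frac{261}{4} + 2 \sqrt{2265}}$ ($q = \sqrt{\frac{1}{4} \left(-261\right) + 2 \sqrt{2265}} = \sqrt{- \frac{261}{4} + 2 \sqrt{2265}} \approx 5.4712$)
$-343072 + \left(q - D{\left(-352 \right)}\right) = -343072 + \left(\frac{\sqrt{-261 + 8 \sqrt{2265}}}{2} - 203\right) = -343072 - \left(203 - \frac{\sqrt{-261 + 8 \sqrt{2265}}}{2}\right) = -343275 + \frac{\sqrt{-261 + 8 \sqrt{2265}}}{2}$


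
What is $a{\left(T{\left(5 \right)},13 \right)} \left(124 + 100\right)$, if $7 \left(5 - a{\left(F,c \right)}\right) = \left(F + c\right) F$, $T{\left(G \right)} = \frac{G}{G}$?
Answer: $672$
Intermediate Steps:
$T{\left(G \right)} = 1$
$a{\left(F,c \right)} = 5 - \frac{F \left(F + c\right)}{7}$ ($a{\left(F,c \right)} = 5 - \frac{\left(F + c\right) F}{7} = 5 - \frac{F \left(F + c\right)}{7}$)
$a{\left(T{\left(5 \right)},13 \right)} \left(124 + 100\right) = \left(5 - \frac{1^{2}}{7} - \frac{1}{7} \cdot 13\right) \left(124 + 100\right) = \left(5 - \frac{1}{7} - \frac{13}{7}\right) 224 = 3 \cdot 224 = 672$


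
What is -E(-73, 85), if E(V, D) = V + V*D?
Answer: 6278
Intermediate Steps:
E(V, D) = V + D*V
-E(-73, 85) = -(-73)*(1 + 85) = -(-73)*86 = -1*(-6278) = 6278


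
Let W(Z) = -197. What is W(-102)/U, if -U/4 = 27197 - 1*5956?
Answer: 197/84964 ≈ 0.0023186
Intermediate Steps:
U = -84964 (U = -4*(27197 - 1*5956) = -4*(27197 - 5956) = -4*21241 = -84964)
W(-102)/U = -197/(-84964) = -197*(-1/84964) = 197/84964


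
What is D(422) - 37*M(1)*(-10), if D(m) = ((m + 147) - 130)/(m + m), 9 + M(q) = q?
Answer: -2497801/844 ≈ -2959.5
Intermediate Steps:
M(q) = -9 + q
D(m) = (17 + m)/(2*m) (D(m) = ((147 + m) - 130)/((2*m)) = (17 + m)*(1/(2*m)) = (17 + m)/(2*m))
D(422) - 37*M(1)*(-10) = (1/2)*(17 + 422)/422 - 37*(-9 + 1)*(-10) = (1/2)*(1/422)*439 - 37*(-8)*(-10) = 439/844 + 296*(-10) = 439/844 - 2960 = -2497801/844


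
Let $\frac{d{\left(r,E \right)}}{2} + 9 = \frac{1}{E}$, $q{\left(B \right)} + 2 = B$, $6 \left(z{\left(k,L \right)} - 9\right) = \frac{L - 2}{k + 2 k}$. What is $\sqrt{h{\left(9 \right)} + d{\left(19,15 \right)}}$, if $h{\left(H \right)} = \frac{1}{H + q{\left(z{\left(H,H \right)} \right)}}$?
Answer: $\frac{i \sqrt{27059566470}}{38985} \approx 4.2195 i$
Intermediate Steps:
$z{\left(k,L \right)} = 9 + \frac{-2 + L}{18 k}$ ($z{\left(k,L \right)} = 9 + \frac{\left(L - 2\right) \frac{1}{k + 2 k}}{6} = 9 + \frac{\left(-2 + L\right) \frac{1}{3 k}}{6} = 9 + \frac{\frac{1}{3} \frac{1}{k} \left(-2 + L\right)}{6} = 9 + \frac{-2 + L}{18 k}$)
$q{\left(B \right)} = -2 + B$
$d{\left(r,E \right)} = -18 + \frac{2}{E}$
$h{\left(H \right)} = \frac{1}{-2 + H + \frac{-2 + 163 H}{18 H}}$ ($h{\left(H \right)} = \frac{1}{H - \left(2 - \frac{-2 + H + 162 H}{18 H}\right)} = \frac{1}{H - \left(2 - \frac{-2 + 163 H}{18 H}\right)} = \frac{1}{-2 + H + \frac{-2 + 163 H}{18 H}}$)
$\sqrt{h{\left(9 \right)} + d{\left(19,15 \right)}} = \sqrt{18 \cdot 9 \frac{1}{-2 + 18 \cdot 9^{2} + 127 \cdot 9} - \left(18 - \frac{2}{15}\right)} = \sqrt{18 \cdot 9 \frac{1}{-2 + 18 \cdot 81 + 1143} + \left(-18 + 2 \cdot \frac{1}{15}\right)} = \sqrt{18 \cdot 9 \frac{1}{-2 + 1458 + 1143} + \left(-18 + \frac{2}{15}\right)} = \sqrt{18 \cdot 9 \cdot \frac{1}{2599} - \frac{268}{15}} = \sqrt{\frac{162}{2599} - \frac{268}{15}} = \sqrt{- \frac{694102}{38985}} = \frac{i \sqrt{27059566470}}{38985}$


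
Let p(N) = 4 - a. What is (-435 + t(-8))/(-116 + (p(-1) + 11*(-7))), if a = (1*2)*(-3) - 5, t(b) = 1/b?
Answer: 3481/1424 ≈ 2.4445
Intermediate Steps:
a = -11 (a = 2*(-3) - 5 = -6 - 5 = -11)
p(N) = 15 (p(N) = 4 - 1*(-11) = 4 + 11 = 15)
(-435 + t(-8))/(-116 + (p(-1) + 11*(-7))) = (-435 + 1/(-8))/(-116 + (15 + 11*(-7))) = (-435 - 1/8)/(-116 + (15 - 77)) = -3481/(8*(-116 - 62)) = -3481/8/(-178) = -3481/8*(-1/178) = 3481/1424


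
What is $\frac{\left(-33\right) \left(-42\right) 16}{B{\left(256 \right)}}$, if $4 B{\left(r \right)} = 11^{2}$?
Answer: $\frac{8064}{11} \approx 733.09$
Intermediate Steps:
$B{\left(r \right)} = \frac{121}{4}$ ($B{\left(r \right)} = \frac{11^{2}}{4} = \frac{1}{4} \cdot 121 = \frac{121}{4}$)
$\frac{\left(-33\right) \left(-42\right) 16}{B{\left(256 \right)}} = \frac{\left(-33\right) \left(-42\right) 16}{\frac{121}{4}} = 1386 \cdot 16 \cdot \frac{4}{121} = 22176 \cdot \frac{4}{121} = \frac{8064}{11}$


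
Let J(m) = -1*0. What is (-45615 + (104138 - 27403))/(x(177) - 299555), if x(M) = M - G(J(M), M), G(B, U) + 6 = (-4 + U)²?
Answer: -31120/329301 ≈ -0.094503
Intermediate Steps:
J(m) = 0
G(B, U) = -6 + (-4 + U)²
x(M) = 6 + M - (-4 + M)² (x(M) = M - (-6 + (-4 + M)²) = M + (6 - (-4 + M)²) = 6 + M - (-4 + M)²)
(-45615 + (104138 - 27403))/(x(177) - 299555) = (-45615 + (104138 - 27403))/((6 + 177 - (-4 + 177)²) - 299555) = (-45615 + 76735)/((6 + 177 - 1*173²) - 299555) = 31120/((6 + 177 - 1*29929) - 299555) = 31120/((6 + 177 - 29929) - 299555) = 31120/(-29746 - 299555) = 31120/(-329301) = 31120*(-1/329301) = -31120/329301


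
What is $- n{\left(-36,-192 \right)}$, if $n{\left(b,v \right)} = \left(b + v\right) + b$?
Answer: $264$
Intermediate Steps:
$n{\left(b,v \right)} = v + 2 b$
$- n{\left(-36,-192 \right)} = - (-192 + 2 \left(-36\right)) = - (-192 - 72) = \left(-1\right) \left(-264\right) = 264$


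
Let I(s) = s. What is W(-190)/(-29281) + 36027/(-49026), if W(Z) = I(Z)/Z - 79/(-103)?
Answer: -5174490533/7040934358 ≈ -0.73492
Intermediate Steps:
W(Z) = 182/103 (W(Z) = Z/Z - 79/(-103) = 1 - 79*(-1/103) = 1 + 79/103 = 182/103)
W(-190)/(-29281) + 36027/(-49026) = (182/103)/(-29281) + 36027/(-49026) = (182/103)*(-1/29281) + 36027*(-1/49026) = -26/430849 - 12009/16342 = -5174490533/7040934358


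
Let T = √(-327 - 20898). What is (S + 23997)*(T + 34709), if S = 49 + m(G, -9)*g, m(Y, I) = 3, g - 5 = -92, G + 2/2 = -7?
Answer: 825553565 + 118925*I*√849 ≈ 8.2555e+8 + 3.4652e+6*I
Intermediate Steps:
G = -8 (G = -1 - 7 = -8)
g = -87 (g = 5 - 92 = -87)
T = 5*I*√849 (T = √(-21225) = 5*I*√849 ≈ 145.69*I)
S = -212 (S = 49 + 3*(-87) = 49 - 261 = -212)
(S + 23997)*(T + 34709) = (-212 + 23997)*(5*I*√849 + 34709) = 23785*(34709 + 5*I*√849) = 825553565 + 118925*I*√849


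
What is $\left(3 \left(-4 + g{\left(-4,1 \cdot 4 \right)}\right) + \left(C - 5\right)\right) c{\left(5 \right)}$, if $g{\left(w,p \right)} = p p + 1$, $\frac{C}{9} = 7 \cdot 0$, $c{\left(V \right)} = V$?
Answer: $170$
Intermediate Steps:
$C = 0$ ($C = 9 \cdot 7 \cdot 0 = 9 \cdot 0 = 0$)
$g{\left(w,p \right)} = 1 + p^{2}$ ($g{\left(w,p \right)} = p^{2} + 1 = 1 + p^{2}$)
$\left(3 \left(-4 + g{\left(-4,1 \cdot 4 \right)}\right) + \left(C - 5\right)\right) c{\left(5 \right)} = \left(3 \left(-4 + \left(1 + \left(1 \cdot 4\right)^{2}\right)\right) + \left(0 - 5\right)\right) 5 = \left(3 \left(-4 + \left(1 + 4^{2}\right)\right) - 5\right) 5 = \left(3 \left(-4 + \left(1 + 16\right)\right) - 5\right) 5 = \left(3 \left(-4 + 17\right) - 5\right) 5 = \left(3 \cdot 13 - 5\right) 5 = \left(39 - 5\right) 5 = 34 \cdot 5 = 170$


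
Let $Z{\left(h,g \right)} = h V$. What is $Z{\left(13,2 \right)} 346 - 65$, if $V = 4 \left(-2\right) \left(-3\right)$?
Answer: $107887$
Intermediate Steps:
$V = 24$ ($V = \left(-8\right) \left(-3\right) = 24$)
$Z{\left(h,g \right)} = 24 h$ ($Z{\left(h,g \right)} = h 24 = 24 h$)
$Z{\left(13,2 \right)} 346 - 65 = 24 \cdot 13 \cdot 346 - 65 = 312 \cdot 346 - 65 = 107952 - 65 = 107887$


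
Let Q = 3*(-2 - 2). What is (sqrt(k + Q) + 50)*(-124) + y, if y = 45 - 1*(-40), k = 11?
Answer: -6115 - 124*I ≈ -6115.0 - 124.0*I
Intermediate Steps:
Q = -12 (Q = 3*(-4) = -12)
y = 85 (y = 45 + 40 = 85)
(sqrt(k + Q) + 50)*(-124) + y = (sqrt(11 - 12) + 50)*(-124) + 85 = (sqrt(-1) + 50)*(-124) + 85 = (I + 50)*(-124) + 85 = (50 + I)*(-124) + 85 = (-6200 - 124*I) + 85 = -6115 - 124*I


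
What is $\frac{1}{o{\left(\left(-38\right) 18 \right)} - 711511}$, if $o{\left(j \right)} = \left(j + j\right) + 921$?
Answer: $- \frac{1}{711958} \approx -1.4046 \cdot 10^{-6}$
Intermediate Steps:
$o{\left(j \right)} = 921 + 2 j$ ($o{\left(j \right)} = 2 j + 921 = 921 + 2 j$)
$\frac{1}{o{\left(\left(-38\right) 18 \right)} - 711511} = \frac{1}{\left(921 + 2 \left(\left(-38\right) 18\right)\right) - 711511} = \frac{1}{\left(921 + 2 \left(-684\right)\right) - 711511} = \frac{1}{\left(921 - 1368\right) - 711511} = \frac{1}{-447 - 711511} = \frac{1}{-711958} = - \frac{1}{711958}$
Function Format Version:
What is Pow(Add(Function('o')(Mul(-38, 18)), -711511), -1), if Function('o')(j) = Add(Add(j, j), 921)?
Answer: Rational(-1, 711958) ≈ -1.4046e-6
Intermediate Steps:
Function('o')(j) = Add(921, Mul(2, j)) (Function('o')(j) = Add(Mul(2, j), 921) = Add(921, Mul(2, j)))
Pow(Add(Function('o')(Mul(-38, 18)), -711511), -1) = Pow(Add(Add(921, Mul(2, Mul(-38, 18))), -711511), -1) = Pow(Add(Add(921, Mul(2, -684)), -711511), -1) = Pow(Add(Add(921, -1368), -711511), -1) = Pow(Add(-447, -711511), -1) = Pow(-711958, -1) = Rational(-1, 711958)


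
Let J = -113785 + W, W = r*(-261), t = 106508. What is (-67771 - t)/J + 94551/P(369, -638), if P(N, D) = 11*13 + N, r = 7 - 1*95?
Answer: 8676069015/46498304 ≈ 186.59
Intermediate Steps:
r = -88 (r = 7 - 95 = -88)
P(N, D) = 143 + N
W = 22968 (W = -88*(-261) = 22968)
J = -90817 (J = -113785 + 22968 = -90817)
(-67771 - t)/J + 94551/P(369, -638) = (-67771 - 1*106508)/(-90817) + 94551/(143 + 369) = (-67771 - 106508)*(-1/90817) + 94551/512 = -174279*(-1/90817) + 94551*(1/512) = 174279/90817 + 94551/512 = 8676069015/46498304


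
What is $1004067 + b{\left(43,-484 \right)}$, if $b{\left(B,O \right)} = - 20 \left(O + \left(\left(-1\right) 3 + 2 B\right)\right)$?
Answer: $1012087$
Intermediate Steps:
$b{\left(B,O \right)} = 60 - 40 B - 20 O$ ($b{\left(B,O \right)} = - 20 \left(O + \left(-3 + 2 B\right)\right) = - 20 \left(-3 + O + 2 B\right) = 60 - 40 B - 20 O$)
$1004067 + b{\left(43,-484 \right)} = 1004067 - -8020 = 1004067 + \left(60 - 1720 + 9680\right) = 1004067 + 8020 = 1012087$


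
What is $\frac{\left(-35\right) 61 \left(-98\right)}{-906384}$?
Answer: $- \frac{104615}{453192} \approx -0.23084$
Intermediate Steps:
$\frac{\left(-35\right) 61 \left(-98\right)}{-906384} = \left(-2135\right) \left(-98\right) \left(- \frac{1}{906384}\right) = 209230 \left(- \frac{1}{906384}\right) = - \frac{104615}{453192}$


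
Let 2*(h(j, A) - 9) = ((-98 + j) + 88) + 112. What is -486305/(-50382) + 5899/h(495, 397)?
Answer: 297828137/10328310 ≈ 28.836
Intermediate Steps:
h(j, A) = 60 + j/2 (h(j, A) = 9 + (((-98 + j) + 88) + 112)/2 = 9 + ((-10 + j) + 112)/2 = 9 + (102 + j)/2 = 9 + (51 + j/2) = 60 + j/2)
-486305/(-50382) + 5899/h(495, 397) = -486305/(-50382) + 5899/(60 + (½)*495) = -486305*(-1/50382) + 5899/(60 + 495/2) = 486305/50382 + 5899/(615/2) = 486305/50382 + 5899*(2/615) = 486305/50382 + 11798/615 = 297828137/10328310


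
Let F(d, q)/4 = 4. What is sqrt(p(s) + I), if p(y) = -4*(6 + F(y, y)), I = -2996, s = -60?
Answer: 2*I*sqrt(771) ≈ 55.534*I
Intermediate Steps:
F(d, q) = 16 (F(d, q) = 4*4 = 16)
p(y) = -88 (p(y) = -4*(6 + 16) = -4*22 = -88)
sqrt(p(s) + I) = sqrt(-88 - 2996) = sqrt(-3084) = 2*I*sqrt(771)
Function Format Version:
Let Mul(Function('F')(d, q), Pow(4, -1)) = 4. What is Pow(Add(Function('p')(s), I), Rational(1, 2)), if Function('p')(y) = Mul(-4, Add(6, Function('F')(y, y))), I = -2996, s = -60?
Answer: Mul(2, I, Pow(771, Rational(1, 2))) ≈ Mul(55.534, I)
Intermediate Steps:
Function('F')(d, q) = 16 (Function('F')(d, q) = Mul(4, 4) = 16)
Function('p')(y) = -88 (Function('p')(y) = Mul(-4, Add(6, 16)) = Mul(-4, 22) = -88)
Pow(Add(Function('p')(s), I), Rational(1, 2)) = Pow(Add(-88, -2996), Rational(1, 2)) = Pow(-3084, Rational(1, 2)) = Mul(2, I, Pow(771, Rational(1, 2)))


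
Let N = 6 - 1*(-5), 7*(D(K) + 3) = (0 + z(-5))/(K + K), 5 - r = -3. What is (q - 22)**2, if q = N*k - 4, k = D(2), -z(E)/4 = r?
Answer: 251001/49 ≈ 5122.5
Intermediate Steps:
r = 8 (r = 5 - 1*(-3) = 5 + 3 = 8)
z(E) = -32 (z(E) = -4*8 = -32)
D(K) = -3 - 16/(7*K) (D(K) = -3 + ((0 - 32)/(K + K))/7 = -3 + (-32*1/(2*K))/7 = -3 + (-16/K)/7 = -3 - 16/(7*K))
k = -29/7 (k = -3 - 16/7/2 = -3 - 16/7*1/2 = -3 - 8/7 = -29/7 ≈ -4.1429)
N = 11 (N = 6 + 5 = 11)
q = -347/7 (q = 11*(-29/7) - 4 = -319/7 - 4 = -347/7 ≈ -49.571)
(q - 22)**2 = (-347/7 - 22)**2 = (-501/7)**2 = 251001/49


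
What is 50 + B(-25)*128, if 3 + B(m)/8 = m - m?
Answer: -3022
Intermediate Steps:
B(m) = -24 (B(m) = -24 + 8*(m - m) = -24 + 8*0 = -24 + 0 = -24)
50 + B(-25)*128 = 50 - 24*128 = 50 - 3072 = -3022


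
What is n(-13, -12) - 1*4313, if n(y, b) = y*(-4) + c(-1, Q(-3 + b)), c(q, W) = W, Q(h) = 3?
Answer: -4258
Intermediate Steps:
n(y, b) = 3 - 4*y (n(y, b) = y*(-4) + 3 = -4*y + 3 = 3 - 4*y)
n(-13, -12) - 1*4313 = (3 - 4*(-13)) - 1*4313 = (3 + 52) - 4313 = 55 - 4313 = -4258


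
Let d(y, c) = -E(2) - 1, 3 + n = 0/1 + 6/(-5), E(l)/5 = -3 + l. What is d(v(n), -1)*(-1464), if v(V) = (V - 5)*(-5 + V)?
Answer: -5856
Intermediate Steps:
E(l) = -15 + 5*l (E(l) = 5*(-3 + l) = -15 + 5*l)
n = -21/5 (n = -3 + (0/1 + 6/(-5)) = -3 + (0*1 + 6*(-⅕)) = -3 + (0 - 6/5) = -3 - 6/5 = -21/5 ≈ -4.2000)
v(V) = (-5 + V)² (v(V) = (-5 + V)*(-5 + V) = (-5 + V)²)
d(y, c) = 4 (d(y, c) = -(-15 + 5*2) - 1 = -(-15 + 10) - 1 = -1*(-5) - 1 = 5 - 1 = 4)
d(v(n), -1)*(-1464) = 4*(-1464) = -5856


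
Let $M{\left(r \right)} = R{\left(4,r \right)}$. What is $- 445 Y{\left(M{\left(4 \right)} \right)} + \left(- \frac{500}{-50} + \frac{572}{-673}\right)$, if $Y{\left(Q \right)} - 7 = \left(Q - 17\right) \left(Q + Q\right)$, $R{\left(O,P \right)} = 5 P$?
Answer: $- \frac{38028437}{673} \approx -56506.0$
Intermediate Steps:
$M{\left(r \right)} = 5 r$
$Y{\left(Q \right)} = 7 + 2 Q \left(-17 + Q\right)$ ($Y{\left(Q \right)} = 7 + \left(Q - 17\right) \left(Q + Q\right) = 7 + \left(-17 + Q\right) 2 Q = 7 + 2 Q \left(-17 + Q\right)$)
$- 445 Y{\left(M{\left(4 \right)} \right)} + \left(- \frac{500}{-50} + \frac{572}{-673}\right) = - 445 \left(7 - 34 \cdot 5 \cdot 4 + 2 \left(5 \cdot 4\right)^{2}\right) + \left(- \frac{500}{-50} + \frac{572}{-673}\right) = - 445 \left(7 - 680 + 2 \cdot 20^{2}\right) + \left(\left(-500\right) \left(- \frac{1}{50}\right) + 572 \left(- \frac{1}{673}\right)\right) = - 445 \left(7 - 680 + 2 \cdot 400\right) + \left(10 - \frac{572}{673}\right) = - 445 \left(7 - 680 + 800\right) + \frac{6158}{673} = \left(-445\right) 127 + \frac{6158}{673} = -56515 + \frac{6158}{673} = - \frac{38028437}{673}$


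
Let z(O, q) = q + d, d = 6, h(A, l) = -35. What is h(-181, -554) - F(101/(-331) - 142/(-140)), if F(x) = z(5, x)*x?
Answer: -21343926881/536848900 ≈ -39.758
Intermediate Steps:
z(O, q) = 6 + q (z(O, q) = q + 6 = 6 + q)
F(x) = x*(6 + x) (F(x) = (6 + x)*x = x*(6 + x))
h(-181, -554) - F(101/(-331) - 142/(-140)) = -35 - (101/(-331) - 142/(-140))*(6 + (101/(-331) - 142/(-140))) = -35 - (101*(-1/331) - 142*(-1/140))*(6 + (101*(-1/331) - 142*(-1/140))) = -35 - (-101/331 + 71/70)*(6 + (-101/331 + 71/70)) = -35 - 16431*(6 + 16431/23170)/23170 = -35 - 16431*155451/(23170*23170) = -35 - 1*2554215381/536848900 = -35 - 2554215381/536848900 = -21343926881/536848900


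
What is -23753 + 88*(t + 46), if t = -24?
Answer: -21817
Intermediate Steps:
-23753 + 88*(t + 46) = -23753 + 88*(-24 + 46) = -23753 + 88*22 = -23753 + 1936 = -21817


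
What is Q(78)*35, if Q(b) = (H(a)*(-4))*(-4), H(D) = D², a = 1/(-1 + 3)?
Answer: 140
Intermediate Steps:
a = ½ (a = 1/2 = ½ ≈ 0.50000)
Q(b) = 4 (Q(b) = ((½)²*(-4))*(-4) = ((¼)*(-4))*(-4) = -1*(-4) = 4)
Q(78)*35 = 4*35 = 140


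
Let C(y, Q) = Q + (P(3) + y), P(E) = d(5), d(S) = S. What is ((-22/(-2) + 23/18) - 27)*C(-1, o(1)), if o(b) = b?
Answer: -1325/18 ≈ -73.611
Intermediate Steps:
P(E) = 5
C(y, Q) = 5 + Q + y (C(y, Q) = Q + (5 + y) = 5 + Q + y)
((-22/(-2) + 23/18) - 27)*C(-1, o(1)) = ((-22/(-2) + 23/18) - 27)*(5 + 1 - 1) = ((-22*(-½) + 23*(1/18)) - 27)*5 = ((11 + 23/18) - 27)*5 = (221/18 - 27)*5 = -265/18*5 = -1325/18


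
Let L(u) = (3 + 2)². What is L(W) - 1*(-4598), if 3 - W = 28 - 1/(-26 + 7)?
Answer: 4623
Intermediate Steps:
W = -476/19 (W = 3 - (28 - 1/(-26 + 7)) = 3 - (28 - 1/(-19)) = 3 - (28 - 1*(-1/19)) = 3 - (28 + 1/19) = 3 - 1*533/19 = 3 - 533/19 = -476/19 ≈ -25.053)
L(u) = 25 (L(u) = 5² = 25)
L(W) - 1*(-4598) = 25 - 1*(-4598) = 25 + 4598 = 4623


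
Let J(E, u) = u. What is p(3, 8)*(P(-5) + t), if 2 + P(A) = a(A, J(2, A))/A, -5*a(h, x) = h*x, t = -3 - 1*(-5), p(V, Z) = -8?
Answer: -8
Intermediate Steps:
t = 2 (t = -3 + 5 = 2)
a(h, x) = -h*x/5
P(A) = -2 - A/5 (P(A) = -2 + (-A*A/5)/A = -2 + (-A²/5)/A = -2 - A/5)
p(3, 8)*(P(-5) + t) = -8*((-2 - ⅕*(-5)) + 2) = -8*((-2 + 1) + 2) = -8*(-1 + 2) = -8*1 = -8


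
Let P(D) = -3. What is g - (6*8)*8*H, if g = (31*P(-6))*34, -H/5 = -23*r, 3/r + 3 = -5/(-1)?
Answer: -69402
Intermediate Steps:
r = 3/2 (r = 3/(-3 - 5/(-1)) = 3/(-3 - 5*(-1)) = 3/(-3 + 5) = 3/2 ≈ 1.5000)
H = 345/2 (H = -(-115)*3/2 = -5*(-69/2) = 345/2 ≈ 172.50)
g = -3162 (g = (31*(-3))*34 = -93*34 = -3162)
g - (6*8)*8*H = -3162 - (6*8)*8*345/2 = -3162 - 48*8*345/2 = -3162 - 384*345/2 = -3162 - 1*66240 = -3162 - 66240 = -69402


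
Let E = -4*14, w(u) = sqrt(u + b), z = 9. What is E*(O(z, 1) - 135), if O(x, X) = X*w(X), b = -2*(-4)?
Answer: 7392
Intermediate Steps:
b = 8
w(u) = sqrt(8 + u) (w(u) = sqrt(u + 8) = sqrt(8 + u))
O(x, X) = X*sqrt(8 + X)
E = -56
E*(O(z, 1) - 135) = -56*(1*sqrt(8 + 1) - 135) = -56*(1*sqrt(9) - 135) = -56*(1*3 - 135) = -56*(3 - 135) = -56*(-132) = 7392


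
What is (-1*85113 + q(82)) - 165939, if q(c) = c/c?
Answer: -251051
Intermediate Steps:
q(c) = 1
(-1*85113 + q(82)) - 165939 = (-1*85113 + 1) - 165939 = (-85113 + 1) - 165939 = -85112 - 165939 = -251051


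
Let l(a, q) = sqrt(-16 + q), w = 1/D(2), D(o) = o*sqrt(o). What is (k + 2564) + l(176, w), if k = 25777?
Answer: 28341 + sqrt(-64 + sqrt(2))/2 ≈ 28341.0 + 3.9556*I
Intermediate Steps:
D(o) = o**(3/2)
w = sqrt(2)/4 (w = 1/(2**(3/2)) = 1/(2*sqrt(2)) = sqrt(2)/4 ≈ 0.35355)
(k + 2564) + l(176, w) = (25777 + 2564) + sqrt(-16 + sqrt(2)/4) = 28341 + sqrt(-16 + sqrt(2)/4)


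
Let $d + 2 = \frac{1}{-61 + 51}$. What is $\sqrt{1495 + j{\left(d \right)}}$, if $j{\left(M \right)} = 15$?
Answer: $\sqrt{1510} \approx 38.859$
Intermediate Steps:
$d = - \frac{21}{10}$ ($d = -2 + \frac{1}{-61 + 51} = -2 + \frac{1}{-10} = -2 - \frac{1}{10} = - \frac{21}{10} \approx -2.1$)
$\sqrt{1495 + j{\left(d \right)}} = \sqrt{1495 + 15} = \sqrt{1510}$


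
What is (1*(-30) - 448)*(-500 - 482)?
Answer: 469396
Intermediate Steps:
(1*(-30) - 448)*(-500 - 482) = (-30 - 448)*(-982) = -478*(-982) = 469396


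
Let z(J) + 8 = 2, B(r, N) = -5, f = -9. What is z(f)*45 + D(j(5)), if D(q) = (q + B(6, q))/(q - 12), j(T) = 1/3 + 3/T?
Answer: -44759/166 ≈ -269.63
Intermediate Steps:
j(T) = 1/3 + 3/T (j(T) = 1*(1/3) + 3/T = 1/3 + 3/T)
D(q) = (-5 + q)/(-12 + q) (D(q) = (q - 5)/(q - 12) = (-5 + q)/(-12 + q))
z(J) = -6 (z(J) = -8 + 2 = -6)
z(f)*45 + D(j(5)) = -6*45 + (-5 + (1/3)*(9 + 5)/5)/(-12 + (1/3)*(9 + 5)/5) = -270 + (-5 + (1/3)*(1/5)*14)/(-12 + (1/3)*(1/5)*14) = -270 + (-5 + 14/15)/(-12 + 14/15) = -270 - 61/15/(-166/15) = -270 - 15/166*(-61/15) = -270 + 61/166 = -44759/166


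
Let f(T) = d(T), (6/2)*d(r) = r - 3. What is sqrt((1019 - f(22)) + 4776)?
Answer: sqrt(52098)/3 ≈ 76.083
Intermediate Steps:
d(r) = -1 + r/3 (d(r) = (r - 3)/3 = (-3 + r)/3 = -1 + r/3)
f(T) = -1 + T/3
sqrt((1019 - f(22)) + 4776) = sqrt((1019 - (-1 + (1/3)*22)) + 4776) = sqrt((1019 - (-1 + 22/3)) + 4776) = sqrt((1019 - 1*19/3) + 4776) = sqrt((1019 - 19/3) + 4776) = sqrt(3038/3 + 4776) = sqrt(17366/3) = sqrt(52098)/3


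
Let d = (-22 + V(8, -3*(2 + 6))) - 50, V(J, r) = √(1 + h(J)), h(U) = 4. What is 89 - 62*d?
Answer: 4553 - 62*√5 ≈ 4414.4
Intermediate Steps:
V(J, r) = √5 (V(J, r) = √(1 + 4) = √5)
d = -72 + √5 (d = (-22 + √5) - 50 = -72 + √5 ≈ -69.764)
89 - 62*d = 89 - 62*(-72 + √5) = 89 + (4464 - 62*√5) = 4553 - 62*√5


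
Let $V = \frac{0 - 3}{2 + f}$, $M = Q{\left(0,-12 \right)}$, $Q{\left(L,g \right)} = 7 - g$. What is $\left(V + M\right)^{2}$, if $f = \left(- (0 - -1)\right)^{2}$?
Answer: $324$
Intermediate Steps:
$M = 19$ ($M = 7 - -12 = 7 + 12 = 19$)
$f = 1$ ($f = \left(- (0 + 1)\right)^{2} = \left(\left(-1\right) 1\right)^{2} = \left(-1\right)^{2} = 1$)
$V = -1$ ($V = \frac{0 - 3}{2 + 1} = \frac{1}{3} \left(-3\right) = -1$)
$\left(V + M\right)^{2} = \left(-1 + 19\right)^{2} = 18^{2} = 324$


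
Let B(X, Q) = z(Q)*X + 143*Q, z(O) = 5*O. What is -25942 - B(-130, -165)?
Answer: -109597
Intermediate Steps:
B(X, Q) = 143*Q + 5*Q*X (B(X, Q) = (5*Q)*X + 143*Q = 5*Q*X + 143*Q = 143*Q + 5*Q*X)
-25942 - B(-130, -165) = -25942 - (-165)*(143 + 5*(-130)) = -25942 - (-165)*(143 - 650) = -25942 - (-165)*(-507) = -25942 - 1*83655 = -25942 - 83655 = -109597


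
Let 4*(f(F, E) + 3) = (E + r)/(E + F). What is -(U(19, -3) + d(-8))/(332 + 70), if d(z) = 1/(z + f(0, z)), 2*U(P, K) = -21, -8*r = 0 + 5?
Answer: 58199/2208588 ≈ 0.026351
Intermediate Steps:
r = -5/8 (r = -(0 + 5)/8 = -1/8*5 = -5/8 ≈ -0.62500)
f(F, E) = -3 + (-5/8 + E)/(4*(E + F)) (f(F, E) = -3 + ((E - 5/8)/(E + F))/4 = -3 + ((-5/8 + E)/(E + F))/4 = -3 + (-5/8 + E)/(4*(E + F)))
U(P, K) = -21/2 (U(P, K) = (1/2)*(-21) = -21/2)
d(z) = 1/(z + (-5 - 88*z)/(32*z)) (d(z) = 1/(z + (-5 - 96*0 - 88*z)/(32*(z + 0))) = 1/(z + (-5 + 0 - 88*z)/(32*z)) = 1/(z + (-5 - 88*z)/(32*z)))
-(U(19, -3) + d(-8))/(332 + 70) = -(-21/2 + 32*(-8)/(-5 - 88*(-8) + 32*(-8)**2))/(332 + 70) = -(-21/2 + 32*(-8)/(-5 + 704 + 32*64))/402 = -(-21/2 + 32*(-8)/(-5 + 704 + 2048))/402 = -(-21/2 + 32*(-8)/2747)/402 = -(-21/2 + 32*(-8)*(1/2747))/402 = -(-21/2 - 256/2747)/402 = -(-58199)/(5494*402) = -1*(-58199/2208588) = 58199/2208588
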